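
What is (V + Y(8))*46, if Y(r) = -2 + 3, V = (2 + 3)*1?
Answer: 276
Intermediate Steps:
V = 5 (V = 5*1 = 5)
Y(r) = 1
(V + Y(8))*46 = (5 + 1)*46 = 6*46 = 276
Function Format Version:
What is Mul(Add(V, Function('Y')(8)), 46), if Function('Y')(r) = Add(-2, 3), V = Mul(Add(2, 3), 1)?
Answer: 276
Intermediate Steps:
V = 5 (V = Mul(5, 1) = 5)
Function('Y')(r) = 1
Mul(Add(V, Function('Y')(8)), 46) = Mul(Add(5, 1), 46) = Mul(6, 46) = 276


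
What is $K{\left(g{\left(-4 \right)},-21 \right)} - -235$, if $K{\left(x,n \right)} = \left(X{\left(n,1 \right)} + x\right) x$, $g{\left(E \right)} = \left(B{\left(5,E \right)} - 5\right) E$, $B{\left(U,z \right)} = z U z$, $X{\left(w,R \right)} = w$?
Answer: $96535$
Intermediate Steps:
$B{\left(U,z \right)} = U z^{2}$ ($B{\left(U,z \right)} = U z z = U z^{2}$)
$g{\left(E \right)} = E \left(-5 + 5 E^{2}\right)$ ($g{\left(E \right)} = \left(5 E^{2} - 5\right) E = \left(-5 + 5 E^{2}\right) E = E \left(-5 + 5 E^{2}\right)$)
$K{\left(x,n \right)} = x \left(n + x\right)$ ($K{\left(x,n \right)} = \left(n + x\right) x = x \left(n + x\right)$)
$K{\left(g{\left(-4 \right)},-21 \right)} - -235 = 5 \left(-4\right) \left(-1 + \left(-4\right)^{2}\right) \left(-21 + 5 \left(-4\right) \left(-1 + \left(-4\right)^{2}\right)\right) - -235 = 5 \left(-4\right) \left(-1 + 16\right) \left(-21 + 5 \left(-4\right) \left(-1 + 16\right)\right) + 235 = 5 \left(-4\right) 15 \left(-21 + 5 \left(-4\right) 15\right) + 235 = - 300 \left(-21 - 300\right) + 235 = \left(-300\right) \left(-321\right) + 235 = 96300 + 235 = 96535$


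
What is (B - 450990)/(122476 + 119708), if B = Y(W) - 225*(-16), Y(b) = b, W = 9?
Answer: -149127/80728 ≈ -1.8473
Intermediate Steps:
B = 3609 (B = 9 - 225*(-16) = 9 + 3600 = 3609)
(B - 450990)/(122476 + 119708) = (3609 - 450990)/(122476 + 119708) = -447381/242184 = -447381*1/242184 = -149127/80728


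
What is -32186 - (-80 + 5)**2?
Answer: -37811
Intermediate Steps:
-32186 - (-80 + 5)**2 = -32186 - 1*(-75)**2 = -32186 - 1*5625 = -32186 - 5625 = -37811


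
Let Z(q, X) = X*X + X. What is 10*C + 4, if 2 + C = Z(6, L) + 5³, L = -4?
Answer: 1354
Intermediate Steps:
Z(q, X) = X + X² (Z(q, X) = X² + X = X + X²)
C = 135 (C = -2 + (-4*(1 - 4) + 5³) = -2 + (-4*(-3) + 125) = -2 + (12 + 125) = -2 + 137 = 135)
10*C + 4 = 10*135 + 4 = 1350 + 4 = 1354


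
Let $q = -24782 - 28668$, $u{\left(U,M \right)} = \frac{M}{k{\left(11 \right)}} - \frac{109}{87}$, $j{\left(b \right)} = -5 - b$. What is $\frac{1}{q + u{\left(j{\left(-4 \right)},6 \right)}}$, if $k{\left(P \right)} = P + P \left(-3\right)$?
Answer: $- \frac{957}{51153110} \approx -1.8709 \cdot 10^{-5}$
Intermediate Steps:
$k{\left(P \right)} = - 2 P$ ($k{\left(P \right)} = P - 3 P = - 2 P$)
$u{\left(U,M \right)} = - \frac{109}{87} - \frac{M}{22}$ ($u{\left(U,M \right)} = \frac{M}{\left(-2\right) 11} - \frac{109}{87} = \frac{M}{-22} - \frac{109}{87} = M \left(- \frac{1}{22}\right) - \frac{109}{87} = - \frac{M}{22} - \frac{109}{87} = - \frac{109}{87} - \frac{M}{22}$)
$q = -53450$
$\frac{1}{q + u{\left(j{\left(-4 \right)},6 \right)}} = \frac{1}{-53450 - \frac{1460}{957}} = \frac{1}{- \frac{51153110}{957}} = - \frac{957}{51153110}$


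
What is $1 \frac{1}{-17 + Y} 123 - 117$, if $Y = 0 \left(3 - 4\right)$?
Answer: $- \frac{2112}{17} \approx -124.24$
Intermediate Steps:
$Y = 0$ ($Y = 0 \left(-1\right) = 0$)
$1 \frac{1}{-17 + Y} 123 - 117 = 1 \frac{1}{-17 + 0} \cdot 123 - 117 = 1 \frac{1}{-17} \cdot 123 - 117 = 1 \left(- \frac{1}{17}\right) 123 - 117 = \left(- \frac{1}{17}\right) 123 - 117 = - \frac{123}{17} - 117 = - \frac{2112}{17}$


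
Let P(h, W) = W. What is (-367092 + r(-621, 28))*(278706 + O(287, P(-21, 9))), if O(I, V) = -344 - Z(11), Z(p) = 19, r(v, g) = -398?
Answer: -102288269070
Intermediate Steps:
O(I, V) = -363 (O(I, V) = -344 - 1*19 = -344 - 19 = -363)
(-367092 + r(-621, 28))*(278706 + O(287, P(-21, 9))) = (-367092 - 398)*(278706 - 363) = -367490*278343 = -102288269070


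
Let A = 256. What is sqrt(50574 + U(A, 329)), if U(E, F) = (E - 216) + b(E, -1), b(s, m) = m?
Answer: sqrt(50613) ≈ 224.97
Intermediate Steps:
U(E, F) = -217 + E (U(E, F) = (E - 216) - 1 = (-216 + E) - 1 = -217 + E)
sqrt(50574 + U(A, 329)) = sqrt(50574 + (-217 + 256)) = sqrt(50574 + 39) = sqrt(50613)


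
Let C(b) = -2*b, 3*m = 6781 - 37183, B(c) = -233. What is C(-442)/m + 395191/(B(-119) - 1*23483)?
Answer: -2012915269/120168972 ≈ -16.751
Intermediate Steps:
m = -10134 (m = (6781 - 37183)/3 = (⅓)*(-30402) = -10134)
C(-442)/m + 395191/(B(-119) - 1*23483) = -2*(-442)/(-10134) + 395191/(-233 - 1*23483) = 884*(-1/10134) + 395191/(-233 - 23483) = -442/5067 + 395191/(-23716) = -442/5067 + 395191*(-1/23716) = -442/5067 - 395191/23716 = -2012915269/120168972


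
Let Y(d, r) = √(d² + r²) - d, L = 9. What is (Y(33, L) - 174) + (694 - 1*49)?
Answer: 438 + 3*√130 ≈ 472.21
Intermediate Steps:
(Y(33, L) - 174) + (694 - 1*49) = ((√(33² + 9²) - 1*33) - 174) + (694 - 1*49) = ((√(1089 + 81) - 33) - 174) + (694 - 49) = ((√1170 - 33) - 174) + 645 = ((3*√130 - 33) - 174) + 645 = ((-33 + 3*√130) - 174) + 645 = (-207 + 3*√130) + 645 = 438 + 3*√130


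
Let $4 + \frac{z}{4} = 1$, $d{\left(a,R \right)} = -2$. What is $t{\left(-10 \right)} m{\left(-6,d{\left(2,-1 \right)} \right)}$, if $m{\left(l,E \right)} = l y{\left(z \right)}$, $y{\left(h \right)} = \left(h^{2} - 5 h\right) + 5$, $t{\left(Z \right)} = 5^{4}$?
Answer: $-783750$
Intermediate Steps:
$z = -12$ ($z = -16 + 4 \cdot 1 = -16 + 4 = -12$)
$t{\left(Z \right)} = 625$
$y{\left(h \right)} = 5 + h^{2} - 5 h$
$m{\left(l,E \right)} = 209 l$ ($m{\left(l,E \right)} = l \left(5 + \left(-12\right)^{2} - -60\right) = l \left(5 + 144 + 60\right) = l 209 = 209 l$)
$t{\left(-10 \right)} m{\left(-6,d{\left(2,-1 \right)} \right)} = 625 \cdot 209 \left(-6\right) = 625 \left(-1254\right) = -783750$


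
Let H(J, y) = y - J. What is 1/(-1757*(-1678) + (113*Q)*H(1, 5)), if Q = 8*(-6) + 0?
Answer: 1/2926550 ≈ 3.4170e-7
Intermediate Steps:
Q = -48 (Q = -48 + 0 = -48)
1/(-1757*(-1678) + (113*Q)*H(1, 5)) = 1/(-1757*(-1678) + (113*(-48))*(5 - 1*1)) = 1/(2948246 - 5424*(5 - 1)) = 1/(2948246 - 5424*4) = 1/(2948246 - 21696) = 1/2926550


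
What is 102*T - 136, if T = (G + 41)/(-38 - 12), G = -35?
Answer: -3706/25 ≈ -148.24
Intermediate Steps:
T = -3/25 (T = (-35 + 41)/(-38 - 12) = 6/(-50) = 6*(-1/50) = -3/25 ≈ -0.12000)
102*T - 136 = 102*(-3/25) - 136 = -306/25 - 136 = -3706/25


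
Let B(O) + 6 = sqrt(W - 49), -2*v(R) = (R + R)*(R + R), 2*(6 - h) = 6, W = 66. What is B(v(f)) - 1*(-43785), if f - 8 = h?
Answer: 43779 + sqrt(17) ≈ 43783.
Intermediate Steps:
h = 3 (h = 6 - 1/2*6 = 6 - 3 = 3)
f = 11 (f = 8 + 3 = 11)
v(R) = -2*R**2 (v(R) = -(R + R)*(R + R)/2 = -2*R*2*R/2 = -2*R**2)
B(O) = -6 + sqrt(17) (B(O) = -6 + sqrt(66 - 49) = -6 + sqrt(17))
B(v(f)) - 1*(-43785) = (-6 + sqrt(17)) - 1*(-43785) = (-6 + sqrt(17)) + 43785 = 43779 + sqrt(17)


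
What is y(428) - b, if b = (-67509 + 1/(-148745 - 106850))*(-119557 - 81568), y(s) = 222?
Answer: -694080869534182/51119 ≈ -1.3578e+10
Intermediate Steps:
b = 694080880882600/51119 (b = (-67509 + 1/(-255595))*(-201125) = (-67509 - 1/255595)*(-201125) = -17254962856/255595*(-201125) = 694080880882600/51119 ≈ 1.3578e+10)
y(428) - b = 222 - 1*694080880882600/51119 = 222 - 694080880882600/51119 = -694080869534182/51119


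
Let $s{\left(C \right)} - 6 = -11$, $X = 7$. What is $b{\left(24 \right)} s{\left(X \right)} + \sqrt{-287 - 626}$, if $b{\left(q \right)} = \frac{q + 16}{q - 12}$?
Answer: $- \frac{50}{3} + i \sqrt{913} \approx -16.667 + 30.216 i$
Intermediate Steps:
$s{\left(C \right)} = -5$ ($s{\left(C \right)} = 6 - 11 = -5$)
$b{\left(q \right)} = \frac{16 + q}{-12 + q}$
$b{\left(24 \right)} s{\left(X \right)} + \sqrt{-287 - 626} = \frac{16 + 24}{-12 + 24} \left(-5\right) + \sqrt{-287 - 626} = \frac{1}{12} \cdot 40 \left(-5\right) + \sqrt{-913} = \frac{1}{12} \cdot 40 \left(-5\right) + i \sqrt{913} = \frac{10}{3} \left(-5\right) + i \sqrt{913} = - \frac{50}{3} + i \sqrt{913}$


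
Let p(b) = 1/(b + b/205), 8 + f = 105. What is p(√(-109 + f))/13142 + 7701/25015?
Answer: 7701/25015 - 205*I*√3/16243512 ≈ 0.30786 - 2.1859e-5*I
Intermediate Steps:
f = 97 (f = -8 + 105 = 97)
p(b) = 205/(206*b) (p(b) = 1/(b + b*(1/205)) = 1/(b + b/205) = 1/(206*b/205) = 205/(206*b))
p(√(-109 + f))/13142 + 7701/25015 = (205/(206*(√(-109 + 97))))/13142 + 7701/25015 = (205/(206*(√(-12))))*(1/13142) + 7701*(1/25015) = (205/(206*((2*I*√3))))*(1/13142) + 7701/25015 = (205*(-I*√3/6)/206)*(1/13142) + 7701/25015 = -205*I*√3/1236*(1/13142) + 7701/25015 = -205*I*√3/16243512 + 7701/25015 = 7701/25015 - 205*I*√3/16243512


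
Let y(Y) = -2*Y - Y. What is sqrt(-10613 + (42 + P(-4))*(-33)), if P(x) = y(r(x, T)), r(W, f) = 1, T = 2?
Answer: 10*I*sqrt(119) ≈ 109.09*I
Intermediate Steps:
y(Y) = -3*Y
P(x) = -3 (P(x) = -3*1 = -3)
sqrt(-10613 + (42 + P(-4))*(-33)) = sqrt(-10613 + (42 - 3)*(-33)) = sqrt(-10613 + 39*(-33)) = sqrt(-10613 - 1287) = sqrt(-11900) = 10*I*sqrt(119)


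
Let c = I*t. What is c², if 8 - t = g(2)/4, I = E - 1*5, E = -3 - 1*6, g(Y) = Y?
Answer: 11025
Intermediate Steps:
E = -9 (E = -3 - 6 = -9)
I = -14 (I = -9 - 1*5 = -9 - 5 = -14)
t = 15/2 (t = 8 - 2/4 = 8 - 1*½ = 8 - ½ = 15/2 ≈ 7.5000)
c = -105 (c = -14*15/2 = -105)
c² = (-105)² = 11025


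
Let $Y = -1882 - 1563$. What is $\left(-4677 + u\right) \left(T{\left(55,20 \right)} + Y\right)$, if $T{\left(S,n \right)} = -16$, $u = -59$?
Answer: $16391296$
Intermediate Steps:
$Y = -3445$ ($Y = -1882 - 1563 = -3445$)
$\left(-4677 + u\right) \left(T{\left(55,20 \right)} + Y\right) = \left(-4677 - 59\right) \left(-16 - 3445\right) = \left(-4736\right) \left(-3461\right) = 16391296$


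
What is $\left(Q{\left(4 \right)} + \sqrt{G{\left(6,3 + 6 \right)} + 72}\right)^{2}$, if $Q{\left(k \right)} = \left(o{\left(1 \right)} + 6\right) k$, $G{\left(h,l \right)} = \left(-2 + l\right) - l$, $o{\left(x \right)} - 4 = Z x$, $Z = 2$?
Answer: $\left(48 + \sqrt{70}\right)^{2} \approx 3177.2$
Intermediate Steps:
$o{\left(x \right)} = 4 + 2 x$
$G{\left(h,l \right)} = -2$
$Q{\left(k \right)} = 12 k$ ($Q{\left(k \right)} = \left(\left(4 + 2 \cdot 1\right) + 6\right) k = \left(\left(4 + 2\right) + 6\right) k = \left(6 + 6\right) k = 12 k$)
$\left(Q{\left(4 \right)} + \sqrt{G{\left(6,3 + 6 \right)} + 72}\right)^{2} = \left(12 \cdot 4 + \sqrt{-2 + 72}\right)^{2} = \left(48 + \sqrt{70}\right)^{2}$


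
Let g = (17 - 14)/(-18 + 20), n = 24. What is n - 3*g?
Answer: 39/2 ≈ 19.500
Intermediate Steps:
g = 3/2 ≈ 1.5000
n - 3*g = 24 - 3*3/2 = 24 - 9/2 = 39/2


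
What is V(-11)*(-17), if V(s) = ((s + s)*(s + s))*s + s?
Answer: 90695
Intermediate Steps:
V(s) = s + 4*s³ (V(s) = ((2*s)*(2*s))*s + s = (4*s²)*s + s = 4*s³ + s = s + 4*s³)
V(-11)*(-17) = (-11 + 4*(-11)³)*(-17) = (-11 + 4*(-1331))*(-17) = (-11 - 5324)*(-17) = -5335*(-17) = 90695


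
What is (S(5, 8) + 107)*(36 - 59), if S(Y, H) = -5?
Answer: -2346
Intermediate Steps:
(S(5, 8) + 107)*(36 - 59) = (-5 + 107)*(36 - 59) = 102*(-23) = -2346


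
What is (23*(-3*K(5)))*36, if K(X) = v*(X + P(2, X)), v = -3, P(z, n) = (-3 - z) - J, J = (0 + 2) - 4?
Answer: 14904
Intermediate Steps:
J = -2 (J = 2 - 4 = -2)
P(z, n) = -1 - z (P(z, n) = (-3 - z) - 1*(-2) = (-3 - z) + 2 = -1 - z)
K(X) = 9 - 3*X (K(X) = -3*(X + (-1 - 1*2)) = -3*(X + (-1 - 2)) = -3*(X - 3) = -3*(-3 + X) = 9 - 3*X)
(23*(-3*K(5)))*36 = (23*(-3*(9 - 3*5)))*36 = (23*(-3*(9 - 15)))*36 = (23*(-3*(-6)))*36 = (23*18)*36 = 414*36 = 14904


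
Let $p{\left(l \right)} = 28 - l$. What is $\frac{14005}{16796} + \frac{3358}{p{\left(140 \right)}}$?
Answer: $- \frac{6854051}{235144} \approx -29.148$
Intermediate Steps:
$\frac{14005}{16796} + \frac{3358}{p{\left(140 \right)}} = \frac{14005}{16796} + \frac{3358}{28 - 140} = 14005 \cdot \frac{1}{16796} + \frac{3358}{28 - 140} = \frac{14005}{16796} + \frac{3358}{-112} = \frac{14005}{16796} + 3358 \left(- \frac{1}{112}\right) = \frac{14005}{16796} - \frac{1679}{56} = - \frac{6854051}{235144}$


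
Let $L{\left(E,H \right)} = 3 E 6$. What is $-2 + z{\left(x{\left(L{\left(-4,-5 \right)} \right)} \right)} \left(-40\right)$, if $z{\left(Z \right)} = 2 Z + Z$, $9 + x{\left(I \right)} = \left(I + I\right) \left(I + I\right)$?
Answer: $-2487242$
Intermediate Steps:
$L{\left(E,H \right)} = 18 E$
$x{\left(I \right)} = -9 + 4 I^{2}$ ($x{\left(I \right)} = -9 + \left(I + I\right) \left(I + I\right) = -9 + 2 I 2 I = -9 + 4 I^{2}$)
$z{\left(Z \right)} = 3 Z$
$-2 + z{\left(x{\left(L{\left(-4,-5 \right)} \right)} \right)} \left(-40\right) = -2 + 3 \left(-9 + 4 \left(18 \left(-4\right)\right)^{2}\right) \left(-40\right) = -2 + 3 \left(-9 + 4 \left(-72\right)^{2}\right) \left(-40\right) = -2 + 3 \left(-9 + 4 \cdot 5184\right) \left(-40\right) = -2 + 3 \left(-9 + 20736\right) \left(-40\right) = -2 + 3 \cdot 20727 \left(-40\right) = -2 + 62181 \left(-40\right) = -2 - 2487240 = -2487242$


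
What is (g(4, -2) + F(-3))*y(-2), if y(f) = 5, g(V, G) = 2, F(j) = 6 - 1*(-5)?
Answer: 65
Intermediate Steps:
F(j) = 11 (F(j) = 6 + 5 = 11)
(g(4, -2) + F(-3))*y(-2) = (2 + 11)*5 = 13*5 = 65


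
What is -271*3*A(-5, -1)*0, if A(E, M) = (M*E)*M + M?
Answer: 0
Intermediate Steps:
A(E, M) = M + E*M² (A(E, M) = (E*M)*M + M = E*M² + M = M + E*M²)
-271*3*A(-5, -1)*0 = -271*3*(-(1 - 5*(-1)))*0 = -271*3*(-(1 + 5))*0 = -271*3*(-1*6)*0 = -271*3*(-6)*0 = -(-4878)*0 = -271*0 = 0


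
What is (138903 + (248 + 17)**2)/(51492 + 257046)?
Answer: 104564/154269 ≈ 0.67780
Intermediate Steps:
(138903 + (248 + 17)**2)/(51492 + 257046) = (138903 + 265**2)/308538 = (138903 + 70225)*(1/308538) = 209128*(1/308538) = 104564/154269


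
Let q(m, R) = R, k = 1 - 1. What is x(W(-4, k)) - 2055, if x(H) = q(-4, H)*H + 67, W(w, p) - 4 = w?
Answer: -1988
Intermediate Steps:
k = 0
W(w, p) = 4 + w
x(H) = 67 + H² (x(H) = H*H + 67 = H² + 67 = 67 + H²)
x(W(-4, k)) - 2055 = (67 + (4 - 4)²) - 2055 = (67 + 0²) - 2055 = (67 + 0) - 2055 = 67 - 2055 = -1988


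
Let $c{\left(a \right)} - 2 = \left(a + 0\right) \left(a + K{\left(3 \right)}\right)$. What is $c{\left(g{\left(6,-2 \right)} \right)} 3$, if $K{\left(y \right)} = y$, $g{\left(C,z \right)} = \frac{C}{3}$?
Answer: $36$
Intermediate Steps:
$g{\left(C,z \right)} = \frac{C}{3}$ ($g{\left(C,z \right)} = C \frac{1}{3} = \frac{C}{3}$)
$c{\left(a \right)} = 2 + a \left(3 + a\right)$ ($c{\left(a \right)} = 2 + \left(a + 0\right) \left(a + 3\right) = 2 + a \left(3 + a\right)$)
$c{\left(g{\left(6,-2 \right)} \right)} 3 = \left(2 + \left(\frac{1}{3} \cdot 6\right)^{2} + 3 \cdot \frac{1}{3} \cdot 6\right) 3 = \left(2 + 2^{2} + 3 \cdot 2\right) 3 = \left(2 + 4 + 6\right) 3 = 12 \cdot 3 = 36$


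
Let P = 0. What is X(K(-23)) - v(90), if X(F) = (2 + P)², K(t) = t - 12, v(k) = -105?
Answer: 109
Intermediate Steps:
K(t) = -12 + t
X(F) = 4 (X(F) = (2 + 0)² = 2² = 4)
X(K(-23)) - v(90) = 4 - 1*(-105) = 4 + 105 = 109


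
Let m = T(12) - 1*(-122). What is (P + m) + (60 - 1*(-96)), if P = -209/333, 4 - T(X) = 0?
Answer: 93697/333 ≈ 281.37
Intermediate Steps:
T(X) = 4 (T(X) = 4 - 1*0 = 4 + 0 = 4)
m = 126 (m = 4 - 1*(-122) = 4 + 122 = 126)
P = -209/333 (P = -209*1/333 = -209/333 ≈ -0.62763)
(P + m) + (60 - 1*(-96)) = (-209/333 + 126) + (60 - 1*(-96)) = 41749/333 + (60 + 96) = 41749/333 + 156 = 93697/333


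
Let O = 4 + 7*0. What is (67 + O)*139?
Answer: 9869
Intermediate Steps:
O = 4 (O = 4 + 0 = 4)
(67 + O)*139 = (67 + 4)*139 = 71*139 = 9869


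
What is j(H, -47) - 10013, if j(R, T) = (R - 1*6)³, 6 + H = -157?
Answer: -4836822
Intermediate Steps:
H = -163 (H = -6 - 157 = -163)
j(R, T) = (-6 + R)³ (j(R, T) = (R - 6)³ = (-6 + R)³)
j(H, -47) - 10013 = (-6 - 163)³ - 10013 = (-169)³ - 10013 = -4826809 - 10013 = -4836822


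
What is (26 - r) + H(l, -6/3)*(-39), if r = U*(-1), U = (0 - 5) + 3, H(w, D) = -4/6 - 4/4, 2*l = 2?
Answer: 89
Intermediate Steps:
l = 1 (l = (½)*2 = 1)
H(w, D) = -5/3 (H(w, D) = -4*⅙ - 4*¼ = -⅔ - 1 = -5/3)
U = -2 (U = -5 + 3 = -2)
r = 2 (r = -2*(-1) = 2)
(26 - r) + H(l, -6/3)*(-39) = (26 - 1*2) - 5/3*(-39) = (26 - 2) + 65 = 24 + 65 = 89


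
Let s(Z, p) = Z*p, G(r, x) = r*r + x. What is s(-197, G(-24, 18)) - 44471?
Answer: -161489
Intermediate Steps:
G(r, x) = x + r² (G(r, x) = r² + x = x + r²)
s(-197, G(-24, 18)) - 44471 = -197*(18 + (-24)²) - 44471 = -197*(18 + 576) - 44471 = -197*594 - 44471 = -117018 - 44471 = -161489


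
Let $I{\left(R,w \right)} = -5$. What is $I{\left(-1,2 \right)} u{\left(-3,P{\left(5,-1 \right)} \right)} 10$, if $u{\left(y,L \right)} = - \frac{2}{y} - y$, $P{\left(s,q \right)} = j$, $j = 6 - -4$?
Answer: $- \frac{550}{3} \approx -183.33$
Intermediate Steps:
$j = 10$ ($j = 6 + 4 = 10$)
$P{\left(s,q \right)} = 10$
$u{\left(y,L \right)} = - y - \frac{2}{y}$
$I{\left(-1,2 \right)} u{\left(-3,P{\left(5,-1 \right)} \right)} 10 = - 5 \left(\left(-1\right) \left(-3\right) - \frac{2}{-3}\right) 10 = - 5 \left(3 - - \frac{2}{3}\right) 10 = - 5 \left(3 + \frac{2}{3}\right) 10 = \left(-5\right) \frac{11}{3} \cdot 10 = \left(- \frac{55}{3}\right) 10 = - \frac{550}{3}$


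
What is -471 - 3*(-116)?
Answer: -123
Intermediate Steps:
-471 - 3*(-116) = -471 + 348 = -123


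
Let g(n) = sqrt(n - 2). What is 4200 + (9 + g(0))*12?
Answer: 4308 + 12*I*sqrt(2) ≈ 4308.0 + 16.971*I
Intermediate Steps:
g(n) = sqrt(-2 + n)
4200 + (9 + g(0))*12 = 4200 + (9 + sqrt(-2 + 0))*12 = 4200 + (9 + sqrt(-2))*12 = 4200 + (9 + I*sqrt(2))*12 = 4200 + (108 + 12*I*sqrt(2)) = 4308 + 12*I*sqrt(2)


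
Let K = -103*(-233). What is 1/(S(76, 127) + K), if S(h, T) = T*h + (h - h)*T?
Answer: 1/33651 ≈ 2.9717e-5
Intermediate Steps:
S(h, T) = T*h (S(h, T) = T*h + 0*T = T*h + 0 = T*h)
K = 23999
1/(S(76, 127) + K) = 1/(127*76 + 23999) = 1/(9652 + 23999) = 1/33651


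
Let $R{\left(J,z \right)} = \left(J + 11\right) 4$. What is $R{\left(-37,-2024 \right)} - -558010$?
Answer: $557906$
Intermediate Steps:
$R{\left(J,z \right)} = 44 + 4 J$ ($R{\left(J,z \right)} = \left(11 + J\right) 4 = 44 + 4 J$)
$R{\left(-37,-2024 \right)} - -558010 = \left(44 + 4 \left(-37\right)\right) - -558010 = \left(44 - 148\right) + 558010 = -104 + 558010 = 557906$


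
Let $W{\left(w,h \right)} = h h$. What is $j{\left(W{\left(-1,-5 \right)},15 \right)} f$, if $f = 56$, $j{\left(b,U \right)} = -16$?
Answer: $-896$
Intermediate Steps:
$W{\left(w,h \right)} = h^{2}$
$j{\left(W{\left(-1,-5 \right)},15 \right)} f = \left(-16\right) 56 = -896$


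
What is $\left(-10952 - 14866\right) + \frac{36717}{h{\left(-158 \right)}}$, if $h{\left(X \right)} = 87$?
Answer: $- \frac{736483}{29} \approx -25396.0$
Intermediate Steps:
$\left(-10952 - 14866\right) + \frac{36717}{h{\left(-158 \right)}} = \left(-10952 - 14866\right) + \frac{36717}{87} = -25818 + 36717 \cdot \frac{1}{87} = -25818 + \frac{12239}{29} = - \frac{736483}{29}$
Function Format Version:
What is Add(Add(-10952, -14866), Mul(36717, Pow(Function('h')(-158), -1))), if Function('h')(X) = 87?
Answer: Rational(-736483, 29) ≈ -25396.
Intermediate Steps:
Add(Add(-10952, -14866), Mul(36717, Pow(Function('h')(-158), -1))) = Add(Add(-10952, -14866), Mul(36717, Pow(87, -1))) = Add(-25818, Mul(36717, Rational(1, 87))) = Add(-25818, Rational(12239, 29)) = Rational(-736483, 29)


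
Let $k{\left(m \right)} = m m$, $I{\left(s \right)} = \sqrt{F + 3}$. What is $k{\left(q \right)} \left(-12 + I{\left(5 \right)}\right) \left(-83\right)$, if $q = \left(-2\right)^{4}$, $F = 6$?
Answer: $191232$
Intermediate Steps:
$I{\left(s \right)} = 3$ ($I{\left(s \right)} = \sqrt{6 + 3} = \sqrt{9} = 3$)
$q = 16$
$k{\left(m \right)} = m^{2}$
$k{\left(q \right)} \left(-12 + I{\left(5 \right)}\right) \left(-83\right) = 16^{2} \left(-12 + 3\right) \left(-83\right) = 256 \left(-9\right) \left(-83\right) = \left(-2304\right) \left(-83\right) = 191232$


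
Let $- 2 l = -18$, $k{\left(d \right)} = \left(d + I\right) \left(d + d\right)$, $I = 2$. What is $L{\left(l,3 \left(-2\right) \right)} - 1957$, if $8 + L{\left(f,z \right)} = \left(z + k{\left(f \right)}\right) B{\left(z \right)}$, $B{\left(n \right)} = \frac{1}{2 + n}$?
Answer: $-2013$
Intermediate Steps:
$k{\left(d \right)} = 2 d \left(2 + d\right)$ ($k{\left(d \right)} = \left(d + 2\right) \left(d + d\right) = \left(2 + d\right) 2 d = 2 d \left(2 + d\right)$)
$l = 9$ ($l = \left(- \frac{1}{2}\right) \left(-18\right) = 9$)
$L{\left(f,z \right)} = -8 + \frac{z + 2 f \left(2 + f\right)}{2 + z}$
$L{\left(l,3 \left(-2\right) \right)} - 1957 = \frac{-16 - 7 \cdot 3 \left(-2\right) + 2 \cdot 9 \left(2 + 9\right)}{2 + 3 \left(-2\right)} - 1957 = \frac{-16 - -42 + 2 \cdot 9 \cdot 11}{2 - 6} - 1957 = \frac{-16 + 42 + 198}{-4} - 1957 = \left(- \frac{1}{4}\right) 224 - 1957 = -56 - 1957 = -2013$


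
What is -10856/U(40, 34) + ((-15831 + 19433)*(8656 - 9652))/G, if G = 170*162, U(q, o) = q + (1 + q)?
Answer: -1819658/6885 ≈ -264.29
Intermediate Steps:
U(q, o) = 1 + 2*q
G = 27540
-10856/U(40, 34) + ((-15831 + 19433)*(8656 - 9652))/G = -10856/(1 + 2*40) + ((-15831 + 19433)*(8656 - 9652))/27540 = -10856/(1 + 80) + (3602*(-996))*(1/27540) = -10856/81 - 3587592*1/27540 = -10856*1/81 - 298966/2295 = -10856/81 - 298966/2295 = -1819658/6885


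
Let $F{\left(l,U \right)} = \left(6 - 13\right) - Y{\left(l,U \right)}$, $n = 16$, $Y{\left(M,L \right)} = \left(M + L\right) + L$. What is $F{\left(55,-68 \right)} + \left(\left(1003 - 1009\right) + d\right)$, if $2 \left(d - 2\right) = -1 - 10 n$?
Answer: $- \frac{21}{2} \approx -10.5$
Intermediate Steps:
$Y{\left(M,L \right)} = M + 2 L$ ($Y{\left(M,L \right)} = \left(L + M\right) + L = M + 2 L$)
$d = - \frac{157}{2}$ ($d = 2 + \frac{-1 - 160}{2} = 2 + \frac{1}{2} \left(-161\right) = 2 - \frac{161}{2} = - \frac{157}{2} \approx -78.5$)
$F{\left(l,U \right)} = -7 - l - 2 U$ ($F{\left(l,U \right)} = \left(6 - 13\right) - \left(l + 2 U\right) = -7 - \left(l + 2 U\right) = -7 - l - 2 U$)
$F{\left(55,-68 \right)} + \left(\left(1003 - 1009\right) + d\right) = \left(-7 - 55 - -136\right) + \left(\left(1003 - 1009\right) - \frac{157}{2}\right) = \left(-7 - 55 + 136\right) - \frac{169}{2} = 74 - \frac{169}{2} = - \frac{21}{2}$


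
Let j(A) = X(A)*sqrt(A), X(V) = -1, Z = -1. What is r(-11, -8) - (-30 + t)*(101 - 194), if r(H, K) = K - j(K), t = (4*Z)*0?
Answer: -2798 + 2*I*sqrt(2) ≈ -2798.0 + 2.8284*I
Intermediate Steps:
j(A) = -sqrt(A)
t = 0 (t = (4*(-1))*0 = -4*0 = 0)
r(H, K) = K + sqrt(K) (r(H, K) = K - (-1)*sqrt(K) = K + sqrt(K))
r(-11, -8) - (-30 + t)*(101 - 194) = (-8 + sqrt(-8)) - (-30 + 0)*(101 - 194) = (-8 + 2*I*sqrt(2)) - (-30)*(-93) = (-8 + 2*I*sqrt(2)) - 1*2790 = (-8 + 2*I*sqrt(2)) - 2790 = -2798 + 2*I*sqrt(2)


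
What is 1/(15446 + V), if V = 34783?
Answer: 1/50229 ≈ 1.9909e-5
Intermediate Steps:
1/(15446 + V) = 1/(15446 + 34783) = 1/50229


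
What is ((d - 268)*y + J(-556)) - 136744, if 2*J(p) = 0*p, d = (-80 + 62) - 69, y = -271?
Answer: -40539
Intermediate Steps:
d = -87 (d = -18 - 69 = -87)
J(p) = 0 (J(p) = (0*p)/2 = (1/2)*0 = 0)
((d - 268)*y + J(-556)) - 136744 = ((-87 - 268)*(-271) + 0) - 136744 = (-355*(-271) + 0) - 136744 = (96205 + 0) - 136744 = 96205 - 136744 = -40539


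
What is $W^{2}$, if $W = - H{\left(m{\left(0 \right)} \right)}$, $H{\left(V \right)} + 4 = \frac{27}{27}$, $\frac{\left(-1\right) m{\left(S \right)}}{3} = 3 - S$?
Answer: $9$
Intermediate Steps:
$m{\left(S \right)} = -9 + 3 S$ ($m{\left(S \right)} = - 3 \left(3 - S\right) = -9 + 3 S$)
$H{\left(V \right)} = -3$ ($H{\left(V \right)} = -4 + \frac{27}{27} = -4 + 27 \cdot \frac{1}{27} = -4 + 1 = -3$)
$W = 3$ ($W = \left(-1\right) \left(-3\right) = 3$)
$W^{2} = 3^{2} = 9$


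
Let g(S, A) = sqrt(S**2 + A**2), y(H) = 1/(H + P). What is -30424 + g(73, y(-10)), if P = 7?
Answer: -30424 + sqrt(47962)/3 ≈ -30351.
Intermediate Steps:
y(H) = 1/(7 + H) (y(H) = 1/(H + 7) = 1/(7 + H))
g(S, A) = sqrt(A**2 + S**2)
-30424 + g(73, y(-10)) = -30424 + sqrt((1/(7 - 10))**2 + 73**2) = -30424 + sqrt((1/(-3))**2 + 5329) = -30424 + sqrt((-1/3)**2 + 5329) = -30424 + sqrt(1/9 + 5329) = -30424 + sqrt(47962/9) = -30424 + sqrt(47962)/3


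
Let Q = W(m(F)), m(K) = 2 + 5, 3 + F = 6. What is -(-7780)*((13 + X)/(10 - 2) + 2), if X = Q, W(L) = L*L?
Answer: 75855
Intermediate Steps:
F = 3 (F = -3 + 6 = 3)
m(K) = 7
W(L) = L**2
Q = 49 (Q = 7**2 = 49)
X = 49
-(-7780)*((13 + X)/(10 - 2) + 2) = -(-7780)*((13 + 49)/(10 - 2) + 2) = -(-7780)*(62/8 + 2) = -(-7780)*(62*(1/8) + 2) = -(-7780)*(31/4 + 2) = -(-7780)*39/4 = -389*(-195) = 75855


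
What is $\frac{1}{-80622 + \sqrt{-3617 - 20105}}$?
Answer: $- \frac{40311}{3249965303} - \frac{i \sqrt{23722}}{6499930606} \approx -1.2404 \cdot 10^{-5} - 2.3696 \cdot 10^{-8} i$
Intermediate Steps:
$\frac{1}{-80622 + \sqrt{-3617 - 20105}} = \frac{1}{-80622 + \sqrt{-23722}} = \frac{1}{-80622 + i \sqrt{23722}}$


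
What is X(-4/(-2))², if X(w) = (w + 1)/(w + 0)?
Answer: 9/4 ≈ 2.2500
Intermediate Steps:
X(w) = (1 + w)/w
X(-4/(-2))² = ((1 - 4/(-2))/((-4/(-2))))² = ((1 - 4*(-½))/((-4*(-½))))² = ((1 + 2)/2)² = ((½)*3)² = (3/2)² = 9/4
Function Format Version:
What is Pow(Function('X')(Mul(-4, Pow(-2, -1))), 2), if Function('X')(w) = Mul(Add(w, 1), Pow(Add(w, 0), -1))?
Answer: Rational(9, 4) ≈ 2.2500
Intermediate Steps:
Function('X')(w) = Mul(Pow(w, -1), Add(1, w)) (Function('X')(w) = Mul(Add(1, w), Pow(w, -1)) = Mul(Pow(w, -1), Add(1, w)))
Pow(Function('X')(Mul(-4, Pow(-2, -1))), 2) = Pow(Mul(Pow(Mul(-4, Pow(-2, -1)), -1), Add(1, Mul(-4, Pow(-2, -1)))), 2) = Pow(Mul(Pow(Mul(-4, Rational(-1, 2)), -1), Add(1, Mul(-4, Rational(-1, 2)))), 2) = Pow(Mul(Pow(2, -1), Add(1, 2)), 2) = Pow(Mul(Rational(1, 2), 3), 2) = Pow(Rational(3, 2), 2) = Rational(9, 4)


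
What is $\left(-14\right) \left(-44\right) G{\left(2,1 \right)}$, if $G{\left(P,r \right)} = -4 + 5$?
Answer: $616$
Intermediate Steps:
$G{\left(P,r \right)} = 1$
$\left(-14\right) \left(-44\right) G{\left(2,1 \right)} = \left(-14\right) \left(-44\right) 1 = 616 \cdot 1 = 616$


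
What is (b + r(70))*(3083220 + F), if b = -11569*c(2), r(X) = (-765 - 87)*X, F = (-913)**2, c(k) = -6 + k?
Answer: -52343968196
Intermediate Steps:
F = 833569
r(X) = -852*X
b = 46276 (b = -11569*(-6 + 2) = -11569*(-4) = 46276)
(b + r(70))*(3083220 + F) = (46276 - 852*70)*(3083220 + 833569) = (46276 - 59640)*3916789 = -13364*3916789 = -52343968196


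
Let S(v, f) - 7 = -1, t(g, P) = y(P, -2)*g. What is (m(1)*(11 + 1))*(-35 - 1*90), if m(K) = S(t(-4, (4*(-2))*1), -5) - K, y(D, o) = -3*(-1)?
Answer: -7500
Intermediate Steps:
y(D, o) = 3
t(g, P) = 3*g
S(v, f) = 6 (S(v, f) = 7 - 1 = 6)
m(K) = 6 - K
(m(1)*(11 + 1))*(-35 - 1*90) = ((6 - 1*1)*(11 + 1))*(-35 - 1*90) = ((6 - 1)*12)*(-35 - 90) = (5*12)*(-125) = 60*(-125) = -7500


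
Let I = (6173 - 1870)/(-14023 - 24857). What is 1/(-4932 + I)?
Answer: -38880/191760463 ≈ -0.00020275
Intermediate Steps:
I = -4303/38880 (I = 4303/(-38880) = 4303*(-1/38880) = -4303/38880 ≈ -0.11067)
1/(-4932 + I) = 1/(-4932 - 4303/38880) = 1/(-191760463/38880) = -38880/191760463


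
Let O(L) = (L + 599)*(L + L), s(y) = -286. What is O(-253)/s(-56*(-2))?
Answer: 7958/13 ≈ 612.15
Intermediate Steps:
O(L) = 2*L*(599 + L) (O(L) = (599 + L)*(2*L) = 2*L*(599 + L))
O(-253)/s(-56*(-2)) = (2*(-253)*(599 - 253))/(-286) = (2*(-253)*346)*(-1/286) = -175076*(-1/286) = 7958/13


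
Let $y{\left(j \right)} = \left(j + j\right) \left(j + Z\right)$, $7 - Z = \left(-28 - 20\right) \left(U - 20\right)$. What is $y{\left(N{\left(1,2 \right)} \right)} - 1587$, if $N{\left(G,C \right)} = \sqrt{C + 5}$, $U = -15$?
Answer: $-1573 - 3346 \sqrt{7} \approx -10426.0$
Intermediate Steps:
$N{\left(G,C \right)} = \sqrt{5 + C}$
$Z = -1673$ ($Z = 7 - \left(-28 - 20\right) \left(-15 - 20\right) = 7 - \left(-48\right) \left(-35\right) = 7 - 1680 = -1673$)
$y{\left(j \right)} = 2 j \left(-1673 + j\right)$ ($y{\left(j \right)} = \left(j + j\right) \left(j - 1673\right) = 2 j \left(-1673 + j\right)$)
$y{\left(N{\left(1,2 \right)} \right)} - 1587 = 2 \sqrt{5 + 2} \left(-1673 + \sqrt{5 + 2}\right) - 1587 = 2 \sqrt{7} \left(-1673 + \sqrt{7}\right) - 1587 = -1587 + 2 \sqrt{7} \left(-1673 + \sqrt{7}\right)$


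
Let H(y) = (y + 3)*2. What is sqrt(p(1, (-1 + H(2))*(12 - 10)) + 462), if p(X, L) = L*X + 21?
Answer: sqrt(501) ≈ 22.383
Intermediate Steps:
H(y) = 6 + 2*y (H(y) = (3 + y)*2 = 6 + 2*y)
p(X, L) = 21 + L*X
sqrt(p(1, (-1 + H(2))*(12 - 10)) + 462) = sqrt((21 + ((-1 + (6 + 2*2))*(12 - 10))*1) + 462) = sqrt((21 + ((-1 + (6 + 4))*2)*1) + 462) = sqrt((21 + ((-1 + 10)*2)*1) + 462) = sqrt((21 + (9*2)*1) + 462) = sqrt((21 + 18*1) + 462) = sqrt((21 + 18) + 462) = sqrt(39 + 462) = sqrt(501)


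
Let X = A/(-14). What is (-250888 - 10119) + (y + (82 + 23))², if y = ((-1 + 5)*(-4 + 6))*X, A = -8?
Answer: -12201054/49 ≈ -2.4900e+5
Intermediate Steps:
X = 4/7 (X = -8/(-14) = -8*(-1/14) = 4/7 ≈ 0.57143)
y = 32/7 (y = ((-1 + 5)*(-4 + 6))*(4/7) = (4*2)*(4/7) = 8*(4/7) = 32/7 ≈ 4.5714)
(-250888 - 10119) + (y + (82 + 23))² = (-250888 - 10119) + (32/7 + (82 + 23))² = -261007 + (32/7 + 105)² = -261007 + (767/7)² = -261007 + 588289/49 = -12201054/49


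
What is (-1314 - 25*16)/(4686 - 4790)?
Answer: 857/52 ≈ 16.481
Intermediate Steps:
(-1314 - 25*16)/(4686 - 4790) = (-1314 - 400)/(-104) = -1714*(-1/104) = 857/52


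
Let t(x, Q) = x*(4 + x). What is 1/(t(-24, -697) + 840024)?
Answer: 1/840504 ≈ 1.1898e-6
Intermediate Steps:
1/(t(-24, -697) + 840024) = 1/(-24*(4 - 24) + 840024) = 1/(-24*(-20) + 840024) = 1/(480 + 840024) = 1/840504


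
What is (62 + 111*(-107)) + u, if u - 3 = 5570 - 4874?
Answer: -11116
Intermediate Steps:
u = 699 (u = 3 + (5570 - 4874) = 3 + 696 = 699)
(62 + 111*(-107)) + u = (62 + 111*(-107)) + 699 = (62 - 11877) + 699 = -11815 + 699 = -11116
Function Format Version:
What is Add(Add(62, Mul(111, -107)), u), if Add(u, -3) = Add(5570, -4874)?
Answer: -11116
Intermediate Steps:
u = 699 (u = Add(3, Add(5570, -4874)) = Add(3, 696) = 699)
Add(Add(62, Mul(111, -107)), u) = Add(Add(62, Mul(111, -107)), 699) = Add(Add(62, -11877), 699) = Add(-11815, 699) = -11116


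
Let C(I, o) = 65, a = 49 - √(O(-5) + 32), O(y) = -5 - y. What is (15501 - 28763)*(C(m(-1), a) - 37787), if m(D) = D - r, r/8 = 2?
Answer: 500269164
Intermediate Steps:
a = 49 - 4*√2 (a = 49 - √((-5 - 1*(-5)) + 32) = 49 - √((-5 + 5) + 32) = 49 - √(0 + 32) = 49 - √32 = 49 - 4*√2 ≈ 43.343)
r = 16 (r = 8*2 = 16)
m(D) = -16 + D (m(D) = D - 1*16 = D - 16 = -16 + D)
(15501 - 28763)*(C(m(-1), a) - 37787) = (15501 - 28763)*(65 - 37787) = -13262*(-37722) = 500269164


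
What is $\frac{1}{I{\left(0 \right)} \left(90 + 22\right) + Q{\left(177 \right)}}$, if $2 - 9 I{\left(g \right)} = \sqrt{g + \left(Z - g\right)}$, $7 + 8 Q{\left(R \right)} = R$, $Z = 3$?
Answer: $\frac{59796}{2156809} + \frac{16128 \sqrt{3}}{2156809} \approx 0.040676$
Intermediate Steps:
$Q{\left(R \right)} = - \frac{7}{8} + \frac{R}{8}$
$I{\left(g \right)} = \frac{2}{9} - \frac{\sqrt{3}}{9}$ ($I{\left(g \right)} = \frac{2}{9} - \frac{\sqrt{g - \left(-3 + g\right)}}{9} = \frac{2}{9} - \frac{\sqrt{3}}{9}$)
$\frac{1}{I{\left(0 \right)} \left(90 + 22\right) + Q{\left(177 \right)}} = \frac{1}{\left(\frac{2}{9} - \frac{\sqrt{3}}{9}\right) \left(90 + 22\right) + \left(- \frac{7}{8} + \frac{1}{8} \cdot 177\right)} = \frac{1}{\left(\frac{2}{9} - \frac{\sqrt{3}}{9}\right) 112 + \left(- \frac{7}{8} + \frac{177}{8}\right)} = \frac{1}{\left(\frac{224}{9} - \frac{112 \sqrt{3}}{9}\right) + \frac{85}{4}} = \frac{1}{\frac{1661}{36} - \frac{112 \sqrt{3}}{9}}$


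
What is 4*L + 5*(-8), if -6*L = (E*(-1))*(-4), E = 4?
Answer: -152/3 ≈ -50.667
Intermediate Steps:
L = -8/3 (L = -4*(-1)*(-4)/6 = -(-2)*(-4)/3 = -⅙*16 = -8/3 ≈ -2.6667)
4*L + 5*(-8) = 4*(-8/3) + 5*(-8) = -32/3 - 40 = -152/3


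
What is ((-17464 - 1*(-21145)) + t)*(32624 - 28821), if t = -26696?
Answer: -87526045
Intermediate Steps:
((-17464 - 1*(-21145)) + t)*(32624 - 28821) = ((-17464 - 1*(-21145)) - 26696)*(32624 - 28821) = ((-17464 + 21145) - 26696)*3803 = (3681 - 26696)*3803 = -23015*3803 = -87526045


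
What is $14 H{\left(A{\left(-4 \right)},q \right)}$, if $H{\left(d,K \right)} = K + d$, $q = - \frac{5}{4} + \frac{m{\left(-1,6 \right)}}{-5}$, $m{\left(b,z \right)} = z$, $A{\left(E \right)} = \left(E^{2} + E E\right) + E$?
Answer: $\frac{3577}{10} \approx 357.7$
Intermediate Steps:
$A{\left(E \right)} = E + 2 E^{2}$ ($A{\left(E \right)} = \left(E^{2} + E^{2}\right) + E = 2 E^{2} + E = E + 2 E^{2}$)
$q = - \frac{49}{20}$ ($q = - \frac{5}{4} + \frac{6}{-5} = \left(-5\right) \frac{1}{4} + 6 \left(- \frac{1}{5}\right) = - \frac{5}{4} - \frac{6}{5} = - \frac{49}{20} \approx -2.45$)
$14 H{\left(A{\left(-4 \right)},q \right)} = 14 \left(- \frac{49}{20} - 4 \left(1 + 2 \left(-4\right)\right)\right) = 14 \left(- \frac{49}{20} - 4 \left(1 - 8\right)\right) = 14 \left(- \frac{49}{20} - -28\right) = 14 \left(- \frac{49}{20} + 28\right) = 14 \cdot \frac{511}{20} = \frac{3577}{10}$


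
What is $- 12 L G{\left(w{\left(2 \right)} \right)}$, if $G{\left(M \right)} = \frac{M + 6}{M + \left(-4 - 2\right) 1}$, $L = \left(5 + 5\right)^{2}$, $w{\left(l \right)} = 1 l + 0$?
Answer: $2400$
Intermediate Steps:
$w{\left(l \right)} = l$ ($w{\left(l \right)} = l + 0 = l$)
$L = 100$ ($L = 10^{2} = 100$)
$G{\left(M \right)} = \frac{6 + M}{-6 + M}$ ($G{\left(M \right)} = \frac{6 + M}{M - 6} = \frac{6 + M}{-6 + M}$)
$- 12 L G{\left(w{\left(2 \right)} \right)} = \left(-12\right) 100 \frac{6 + 2}{-6 + 2} = - 1200 \frac{1}{-4} \cdot 8 = - 1200 \left(\left(- \frac{1}{4}\right) 8\right) = \left(-1200\right) \left(-2\right) = 2400$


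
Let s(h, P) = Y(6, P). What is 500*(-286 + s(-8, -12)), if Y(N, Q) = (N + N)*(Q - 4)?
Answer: -239000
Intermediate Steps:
Y(N, Q) = 2*N*(-4 + Q) (Y(N, Q) = (2*N)*(-4 + Q) = 2*N*(-4 + Q))
s(h, P) = -48 + 12*P (s(h, P) = 2*6*(-4 + P) = -48 + 12*P)
500*(-286 + s(-8, -12)) = 500*(-286 + (-48 + 12*(-12))) = 500*(-286 + (-48 - 144)) = 500*(-286 - 192) = 500*(-478) = -239000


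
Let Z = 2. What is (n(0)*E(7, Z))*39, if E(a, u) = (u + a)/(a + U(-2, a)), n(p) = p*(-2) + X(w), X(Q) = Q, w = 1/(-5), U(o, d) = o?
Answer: -351/25 ≈ -14.040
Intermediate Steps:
w = -1/5 ≈ -0.20000
n(p) = -1/5 - 2*p (n(p) = p*(-2) - 1/5 = -2*p - 1/5 = -1/5 - 2*p)
E(a, u) = (a + u)/(-2 + a) (E(a, u) = (u + a)/(a - 2) = (a + u)/(-2 + a))
(n(0)*E(7, Z))*39 = ((-1/5 - 2*0)*((7 + 2)/(-2 + 7)))*39 = ((-1/5 + 0)*(9/5))*39 = -9/25*39 = -351/25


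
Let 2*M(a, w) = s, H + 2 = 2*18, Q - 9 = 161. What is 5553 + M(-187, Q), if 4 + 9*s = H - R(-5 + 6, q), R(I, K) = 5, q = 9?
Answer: 99979/18 ≈ 5554.4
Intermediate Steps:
Q = 170 (Q = 9 + 161 = 170)
H = 34 (H = -2 + 2*18 = -2 + 36 = 34)
s = 25/9 (s = -4/9 + (34 - 1*5)/9 = -4/9 + (34 - 5)/9 = -4/9 + (⅑)*29 = -4/9 + 29/9 = 25/9 ≈ 2.7778)
M(a, w) = 25/18 (M(a, w) = (½)*(25/9) = 25/18)
5553 + M(-187, Q) = 5553 + 25/18 = 99979/18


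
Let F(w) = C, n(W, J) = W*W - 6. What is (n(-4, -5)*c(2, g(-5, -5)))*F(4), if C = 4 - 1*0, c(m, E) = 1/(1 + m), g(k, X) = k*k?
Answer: 40/3 ≈ 13.333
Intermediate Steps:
g(k, X) = k²
n(W, J) = -6 + W² (n(W, J) = W² - 6 = -6 + W²)
C = 4 (C = 4 + 0 = 4)
F(w) = 4
(n(-4, -5)*c(2, g(-5, -5)))*F(4) = ((-6 + (-4)²)/(1 + 2))*4 = ((-6 + 16)/3)*4 = (10*(⅓))*4 = (10/3)*4 = 40/3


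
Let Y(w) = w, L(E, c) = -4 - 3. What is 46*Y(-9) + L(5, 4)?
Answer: -421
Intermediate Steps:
L(E, c) = -7
46*Y(-9) + L(5, 4) = 46*(-9) - 7 = -414 - 7 = -421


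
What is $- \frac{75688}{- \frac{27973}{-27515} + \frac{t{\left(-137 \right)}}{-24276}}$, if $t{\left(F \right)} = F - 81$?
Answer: $- \frac{25278056474160}{342535409} \approx -73797.0$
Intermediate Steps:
$t{\left(F \right)} = -81 + F$ ($t{\left(F \right)} = F - 81 = -81 + F$)
$- \frac{75688}{- \frac{27973}{-27515} + \frac{t{\left(-137 \right)}}{-24276}} = - \frac{75688}{- \frac{27973}{-27515} + \frac{-81 - 137}{-24276}} = - \frac{75688}{\left(-27973\right) \left(- \frac{1}{27515}\right) - - \frac{109}{12138}} = - \frac{75688}{\frac{27973}{27515} + \frac{109}{12138}} = - \frac{75688}{\frac{342535409}{333977070}} = \left(-75688\right) \frac{333977070}{342535409} = - \frac{25278056474160}{342535409}$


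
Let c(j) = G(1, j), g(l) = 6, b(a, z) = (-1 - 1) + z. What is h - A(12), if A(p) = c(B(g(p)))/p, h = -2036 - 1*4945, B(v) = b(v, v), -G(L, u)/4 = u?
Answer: -20939/3 ≈ -6979.7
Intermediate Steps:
G(L, u) = -4*u
b(a, z) = -2 + z
B(v) = -2 + v
h = -6981 (h = -2036 - 4945 = -6981)
c(j) = -4*j
A(p) = -16/p (A(p) = (-4*(-2 + 6))/p = (-4*4)/p = -16/p)
h - A(12) = -6981 - (-16)/12 = -6981 - 1*(-4/3) = -6981 + 4/3 = -20939/3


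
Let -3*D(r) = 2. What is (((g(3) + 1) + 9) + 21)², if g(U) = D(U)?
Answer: 8281/9 ≈ 920.11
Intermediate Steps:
D(r) = -⅔ (D(r) = -⅓*2 = -⅔)
g(U) = -⅔
(((g(3) + 1) + 9) + 21)² = (((-⅔ + 1) + 9) + 21)² = ((⅓ + 9) + 21)² = (28/3 + 21)² = (91/3)² = 8281/9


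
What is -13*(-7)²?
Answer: -637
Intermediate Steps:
-13*(-7)² = -13*49 = -637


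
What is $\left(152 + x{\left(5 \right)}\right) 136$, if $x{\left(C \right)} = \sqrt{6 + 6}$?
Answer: $20672 + 272 \sqrt{3} \approx 21143.0$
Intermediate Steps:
$x{\left(C \right)} = 2 \sqrt{3}$ ($x{\left(C \right)} = \sqrt{12} = 2 \sqrt{3}$)
$\left(152 + x{\left(5 \right)}\right) 136 = \left(152 + 2 \sqrt{3}\right) 136 = 20672 + 272 \sqrt{3}$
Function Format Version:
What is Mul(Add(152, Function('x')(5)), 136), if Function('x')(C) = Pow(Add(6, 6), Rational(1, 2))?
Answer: Add(20672, Mul(272, Pow(3, Rational(1, 2)))) ≈ 21143.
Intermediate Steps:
Function('x')(C) = Mul(2, Pow(3, Rational(1, 2))) (Function('x')(C) = Pow(12, Rational(1, 2)) = Mul(2, Pow(3, Rational(1, 2))))
Mul(Add(152, Function('x')(5)), 136) = Mul(Add(152, Mul(2, Pow(3, Rational(1, 2)))), 136) = Add(20672, Mul(272, Pow(3, Rational(1, 2))))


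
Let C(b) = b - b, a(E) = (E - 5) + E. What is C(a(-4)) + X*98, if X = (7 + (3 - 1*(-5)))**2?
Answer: 22050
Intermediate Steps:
X = 225 (X = (7 + (3 + 5))**2 = (7 + 8)**2 = 15**2 = 225)
a(E) = -5 + 2*E (a(E) = (-5 + E) + E = -5 + 2*E)
C(b) = 0
C(a(-4)) + X*98 = 0 + 225*98 = 0 + 22050 = 22050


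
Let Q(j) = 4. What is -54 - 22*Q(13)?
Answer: -142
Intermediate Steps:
-54 - 22*Q(13) = -54 - 22*4 = -54 - 88 = -142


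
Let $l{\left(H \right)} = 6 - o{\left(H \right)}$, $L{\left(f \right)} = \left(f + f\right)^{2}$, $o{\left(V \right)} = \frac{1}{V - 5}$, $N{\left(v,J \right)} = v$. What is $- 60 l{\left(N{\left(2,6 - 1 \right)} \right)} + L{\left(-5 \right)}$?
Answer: $-280$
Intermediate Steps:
$o{\left(V \right)} = \frac{1}{-5 + V}$
$L{\left(f \right)} = 4 f^{2}$ ($L{\left(f \right)} = \left(2 f\right)^{2} = 4 f^{2}$)
$l{\left(H \right)} = 6 - \frac{1}{-5 + H}$
$- 60 l{\left(N{\left(2,6 - 1 \right)} \right)} + L{\left(-5 \right)} = - 60 \frac{-31 + 6 \cdot 2}{-5 + 2} + 4 \left(-5\right)^{2} = - 60 \frac{-31 + 12}{-3} + 4 \cdot 25 = - 60 \left(\left(- \frac{1}{3}\right) \left(-19\right)\right) + 100 = \left(-60\right) \frac{19}{3} + 100 = -380 + 100 = -280$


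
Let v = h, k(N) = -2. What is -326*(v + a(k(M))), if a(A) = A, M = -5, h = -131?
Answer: 43358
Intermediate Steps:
v = -131
-326*(v + a(k(M))) = -326*(-131 - 2) = -326*(-133) = 43358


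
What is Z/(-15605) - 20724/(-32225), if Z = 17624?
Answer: -48907076/100574225 ≈ -0.48628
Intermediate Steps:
Z/(-15605) - 20724/(-32225) = 17624/(-15605) - 20724/(-32225) = 17624*(-1/15605) - 20724*(-1/32225) = -17624/15605 + 20724/32225 = -48907076/100574225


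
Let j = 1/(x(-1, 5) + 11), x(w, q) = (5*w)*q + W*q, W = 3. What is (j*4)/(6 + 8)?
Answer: 2/7 ≈ 0.28571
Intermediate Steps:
x(w, q) = 3*q + 5*q*w (x(w, q) = (5*w)*q + 3*q = 5*q*w + 3*q = 3*q + 5*q*w)
j = 1 (j = 1/(5*(3 + 5*(-1)) + 11) = 1/(5*(3 - 5) + 11) = 1/(5*(-2) + 11) = 1/(-10 + 11) = 1/1 = 1)
(j*4)/(6 + 8) = (1*4)/(6 + 8) = 4/14 = 4*(1/14) = 2/7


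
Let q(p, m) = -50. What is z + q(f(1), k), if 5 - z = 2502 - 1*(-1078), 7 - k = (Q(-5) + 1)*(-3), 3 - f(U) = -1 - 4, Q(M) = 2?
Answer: -3625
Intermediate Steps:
f(U) = 8 (f(U) = 3 - (-1 - 4) = 3 - 1*(-5) = 3 + 5 = 8)
k = 16 (k = 7 - (2 + 1)*(-3) = 7 - 3*(-3) = 7 - 1*(-9) = 7 + 9 = 16)
z = -3575 (z = 5 - (2502 - 1*(-1078)) = 5 - (2502 + 1078) = 5 - 1*3580 = 5 - 3580 = -3575)
z + q(f(1), k) = -3575 - 50 = -3625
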